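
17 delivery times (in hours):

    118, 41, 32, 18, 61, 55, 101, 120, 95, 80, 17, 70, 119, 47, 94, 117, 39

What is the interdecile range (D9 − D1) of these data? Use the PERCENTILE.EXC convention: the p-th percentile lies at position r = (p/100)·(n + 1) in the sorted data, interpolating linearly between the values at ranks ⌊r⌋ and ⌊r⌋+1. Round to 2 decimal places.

Sorted: 17, 18, 32, 39, 41, 47, 55, 61, 70, 80, 94, 95, 101, 117, 118, 119, 120.
n = 17.
P10: r = 1.8; ranks 1–2 are 17, 18; interpolating gives 17.8.
P90: r = 16.2; ranks 16–17 are 119, 120; interpolating gives 119.2.
Difference: 119.2 − 17.8 = 101.4.

101.40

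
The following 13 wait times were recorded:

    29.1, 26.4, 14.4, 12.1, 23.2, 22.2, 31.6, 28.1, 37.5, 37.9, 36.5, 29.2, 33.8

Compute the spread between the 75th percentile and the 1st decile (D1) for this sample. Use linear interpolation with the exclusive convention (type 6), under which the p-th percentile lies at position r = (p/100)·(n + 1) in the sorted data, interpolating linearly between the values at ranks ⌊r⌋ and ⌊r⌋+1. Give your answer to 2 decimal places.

Sorted: 12.1, 14.4, 22.2, 23.2, 26.4, 28.1, 29.1, 29.2, 31.6, 33.8, 36.5, 37.5, 37.9.
n = 13.
P10: r = 1.4; ranks 1–2 are 12.1, 14.4; interpolating gives 13.02.
P75: r = 10.5; ranks 10–11 are 33.8, 36.5; interpolating gives 35.15.
Difference: 35.15 − 13.02 = 22.13.

22.13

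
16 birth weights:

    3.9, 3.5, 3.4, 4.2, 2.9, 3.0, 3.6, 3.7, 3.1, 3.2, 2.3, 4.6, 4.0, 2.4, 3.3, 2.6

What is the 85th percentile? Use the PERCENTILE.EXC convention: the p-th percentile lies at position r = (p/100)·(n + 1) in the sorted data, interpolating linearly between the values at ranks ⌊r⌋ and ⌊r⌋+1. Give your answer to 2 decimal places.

4.09

Sorted: 2.3, 2.4, 2.6, 2.9, 3.0, 3.1, 3.2, 3.3, 3.4, 3.5, 3.6, 3.7, 3.9, 4.0, 4.2, 4.6.
n = 16.
r = (85/100)·(16 + 1) = 14.45.
Rank 14 is 4.0 and rank 15 is 4.2.
Interpolate: 4.0 + 0.45·(4.2 − 4.0) = 4.0 + 0.45·0.2 = 4.09.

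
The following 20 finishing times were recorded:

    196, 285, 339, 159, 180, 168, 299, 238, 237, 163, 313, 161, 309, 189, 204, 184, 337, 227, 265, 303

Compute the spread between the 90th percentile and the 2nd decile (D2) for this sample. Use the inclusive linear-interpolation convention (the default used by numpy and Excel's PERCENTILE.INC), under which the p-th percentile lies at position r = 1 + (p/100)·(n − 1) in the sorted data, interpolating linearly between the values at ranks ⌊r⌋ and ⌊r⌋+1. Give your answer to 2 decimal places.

Sorted: 159, 161, 163, 168, 180, 184, 189, 196, 204, 227, 237, 238, 265, 285, 299, 303, 309, 313, 337, 339.
n = 20.
P20: r = 4.8; ranks 4–5 are 168, 180; interpolating gives 177.6.
P90: r = 18.1; ranks 18–19 are 313, 337; interpolating gives 315.4.
Difference: 315.4 − 177.6 = 137.8.

137.80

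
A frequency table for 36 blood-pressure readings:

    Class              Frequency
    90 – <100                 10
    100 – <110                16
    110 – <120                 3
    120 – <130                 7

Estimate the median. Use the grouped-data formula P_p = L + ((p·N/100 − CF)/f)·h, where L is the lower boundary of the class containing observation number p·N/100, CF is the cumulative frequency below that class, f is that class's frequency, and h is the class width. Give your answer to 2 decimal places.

105.00

N = 36; target position k = 50/100 · 36 = 18.
Cumulative frequencies: 10, 26, 29, 36.
Observation 18 falls in the class 100 – <110.
L = 100, CF = 10, f = 16, h = 10.
P50 = 100 + ((18 − 10)/16)·10 = 100 + 5 = 105.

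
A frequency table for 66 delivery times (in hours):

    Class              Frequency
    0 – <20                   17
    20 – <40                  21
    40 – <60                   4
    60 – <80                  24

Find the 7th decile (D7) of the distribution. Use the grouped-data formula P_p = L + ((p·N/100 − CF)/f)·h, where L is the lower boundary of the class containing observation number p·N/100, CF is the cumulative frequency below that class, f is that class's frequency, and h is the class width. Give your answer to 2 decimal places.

N = 66; target position k = 70/100 · 66 = 46.2.
Cumulative frequencies: 17, 38, 42, 66.
Observation 46.2 falls in the class 60 – <80.
L = 60, CF = 42, f = 24, h = 20.
P70 = 60 + ((46.2 − 42)/24)·20 = 60 + 3.5 = 63.5.

63.50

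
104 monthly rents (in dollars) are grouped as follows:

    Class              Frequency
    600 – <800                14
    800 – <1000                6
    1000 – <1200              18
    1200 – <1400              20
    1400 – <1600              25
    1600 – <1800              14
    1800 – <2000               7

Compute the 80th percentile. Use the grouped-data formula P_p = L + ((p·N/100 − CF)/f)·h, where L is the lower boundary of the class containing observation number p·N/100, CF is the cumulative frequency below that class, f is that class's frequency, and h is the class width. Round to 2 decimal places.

1602.86

N = 104; target position k = 80/100 · 104 = 83.2.
Cumulative frequencies: 14, 20, 38, 58, 83, 97, 104.
Observation 83.2 falls in the class 1600 – <1800.
L = 1600, CF = 83, f = 14, h = 200.
P80 = 1600 + ((83.2 − 83)/14)·200 = 1600 + 2.85714 = 1602.86.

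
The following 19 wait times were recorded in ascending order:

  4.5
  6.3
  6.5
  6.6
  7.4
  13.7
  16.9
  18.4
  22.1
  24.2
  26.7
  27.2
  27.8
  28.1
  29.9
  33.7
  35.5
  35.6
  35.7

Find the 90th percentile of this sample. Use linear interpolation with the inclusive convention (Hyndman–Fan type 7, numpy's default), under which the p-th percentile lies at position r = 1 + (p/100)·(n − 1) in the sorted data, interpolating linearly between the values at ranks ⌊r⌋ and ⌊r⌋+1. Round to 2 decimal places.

n = 19.
r = 1 + (90/100)·(19 − 1) = 1 + 16.2 = 17.2.
Rank 17 is 35.5 and rank 18 is 35.6.
Interpolate: 35.5 + 0.2·(35.6 − 35.5) = 35.5 + 0.2·0.1 = 35.52.

35.52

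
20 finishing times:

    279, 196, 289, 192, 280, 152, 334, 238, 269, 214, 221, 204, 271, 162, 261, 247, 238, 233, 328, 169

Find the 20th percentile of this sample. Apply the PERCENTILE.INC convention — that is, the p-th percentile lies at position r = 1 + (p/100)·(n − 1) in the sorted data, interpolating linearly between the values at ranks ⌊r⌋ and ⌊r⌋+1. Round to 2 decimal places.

Sorted: 152, 162, 169, 192, 196, 204, 214, 221, 233, 238, 238, 247, 261, 269, 271, 279, 280, 289, 328, 334.
n = 20.
r = 1 + (20/100)·(20 − 1) = 1 + 3.8 = 4.8.
Rank 4 is 192 and rank 5 is 196.
Interpolate: 192 + 0.8·(196 − 192) = 192 + 0.8·4 = 195.2.

195.20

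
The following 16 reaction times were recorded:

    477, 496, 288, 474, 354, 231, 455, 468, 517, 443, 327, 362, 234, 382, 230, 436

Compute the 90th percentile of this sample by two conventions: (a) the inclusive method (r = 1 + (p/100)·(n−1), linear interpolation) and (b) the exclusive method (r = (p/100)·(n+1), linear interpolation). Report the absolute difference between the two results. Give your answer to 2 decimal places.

Sorted: 230, 231, 234, 288, 327, 354, 362, 382, 436, 443, 455, 468, 474, 477, 496, 517.
n = 16.
(a) r = 14.5; between ranks 14 (477) and 15 (496): 486.5.
(b) r = 15.3; between ranks 15 (496) and 16 (517): 502.3.
|486.5 − 502.3| = 15.8.

15.80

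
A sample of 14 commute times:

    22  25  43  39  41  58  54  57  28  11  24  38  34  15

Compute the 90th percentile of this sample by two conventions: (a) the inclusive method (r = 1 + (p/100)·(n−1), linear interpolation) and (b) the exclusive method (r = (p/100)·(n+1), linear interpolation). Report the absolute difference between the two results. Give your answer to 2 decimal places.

1.40

Sorted: 11, 15, 22, 24, 25, 28, 34, 38, 39, 41, 43, 54, 57, 58.
n = 14.
(a) r = 12.7; between ranks 12 (54) and 13 (57): 56.1.
(b) r = 13.5; between ranks 13 (57) and 14 (58): 57.5.
|56.1 − 57.5| = 1.4.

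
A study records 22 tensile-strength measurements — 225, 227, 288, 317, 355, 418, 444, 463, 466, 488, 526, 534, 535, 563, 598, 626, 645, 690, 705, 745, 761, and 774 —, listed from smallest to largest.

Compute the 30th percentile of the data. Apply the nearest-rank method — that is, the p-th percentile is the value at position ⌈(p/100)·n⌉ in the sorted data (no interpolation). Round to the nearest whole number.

n = 22.
Position = ⌈30/100 · 22⌉ = ⌈6.6⌉ = 7.
The value at rank 7 is 444.

444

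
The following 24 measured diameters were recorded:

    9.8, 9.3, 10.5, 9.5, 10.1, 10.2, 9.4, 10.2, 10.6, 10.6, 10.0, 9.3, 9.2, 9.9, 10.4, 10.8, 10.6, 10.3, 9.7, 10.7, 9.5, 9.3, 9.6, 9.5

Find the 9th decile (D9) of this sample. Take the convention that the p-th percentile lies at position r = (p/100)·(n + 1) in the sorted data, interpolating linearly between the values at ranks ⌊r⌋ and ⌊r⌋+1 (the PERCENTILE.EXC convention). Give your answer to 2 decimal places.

Sorted: 9.2, 9.3, 9.3, 9.3, 9.4, 9.5, 9.5, 9.5, 9.6, 9.7, 9.8, 9.9, 10.0, 10.1, 10.2, 10.2, 10.3, 10.4, 10.5, 10.6, 10.6, 10.6, 10.7, 10.8.
n = 24.
r = (90/100)·(24 + 1) = 22.5.
Rank 22 is 10.6 and rank 23 is 10.7.
Interpolate: 10.6 + 0.5·(10.7 − 10.6) = 10.6 + 0.5·0.1 = 10.65.

10.65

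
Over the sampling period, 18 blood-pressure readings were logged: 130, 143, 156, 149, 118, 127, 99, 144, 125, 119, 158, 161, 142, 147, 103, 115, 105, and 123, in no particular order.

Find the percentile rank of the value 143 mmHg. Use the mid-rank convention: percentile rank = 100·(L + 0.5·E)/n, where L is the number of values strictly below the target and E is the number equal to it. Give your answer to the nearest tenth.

Sorted: 99, 103, 105, 115, 118, 119, 123, 125, 127, 130, 142, 143, 144, 147, 149, 156, 158, 161.
Count below 143: L = 11; count equal: E = 1; n = 18.
Percentile rank = 100·(11 + 0.5·1)/18 = 100·11.5/18 = 63.89.

63.9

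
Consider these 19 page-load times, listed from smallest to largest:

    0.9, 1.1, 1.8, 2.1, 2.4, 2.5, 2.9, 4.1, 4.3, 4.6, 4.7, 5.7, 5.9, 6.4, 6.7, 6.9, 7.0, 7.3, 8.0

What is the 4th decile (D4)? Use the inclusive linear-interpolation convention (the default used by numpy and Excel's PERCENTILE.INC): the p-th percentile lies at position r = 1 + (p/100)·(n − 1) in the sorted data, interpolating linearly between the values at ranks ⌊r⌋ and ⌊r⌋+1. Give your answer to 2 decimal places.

n = 19.
r = 1 + (40/100)·(19 − 1) = 1 + 7.2 = 8.2.
Rank 8 is 4.1 and rank 9 is 4.3.
Interpolate: 4.1 + 0.2·(4.3 − 4.1) = 4.1 + 0.2·0.2 = 4.14.

4.14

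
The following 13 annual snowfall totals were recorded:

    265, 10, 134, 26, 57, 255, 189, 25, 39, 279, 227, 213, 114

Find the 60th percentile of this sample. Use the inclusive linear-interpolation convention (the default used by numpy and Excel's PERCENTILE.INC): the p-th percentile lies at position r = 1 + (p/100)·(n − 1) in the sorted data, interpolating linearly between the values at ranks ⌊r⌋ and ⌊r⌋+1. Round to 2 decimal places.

193.80

Sorted: 10, 25, 26, 39, 57, 114, 134, 189, 213, 227, 255, 265, 279.
n = 13.
r = 1 + (60/100)·(13 − 1) = 1 + 7.2 = 8.2.
Rank 8 is 189 and rank 9 is 213.
Interpolate: 189 + 0.2·(213 − 189) = 189 + 0.2·24 = 193.8.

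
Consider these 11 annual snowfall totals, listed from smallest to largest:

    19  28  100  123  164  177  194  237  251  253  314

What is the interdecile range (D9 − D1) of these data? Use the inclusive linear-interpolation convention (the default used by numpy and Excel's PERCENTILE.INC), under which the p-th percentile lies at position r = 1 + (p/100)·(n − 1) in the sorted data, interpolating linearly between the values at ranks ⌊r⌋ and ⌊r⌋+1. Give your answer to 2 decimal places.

n = 11.
P10: r = 2 (integer) → 28.
P90: r = 10 (integer) → 253.
Difference: 253 − 28 = 225.

225.00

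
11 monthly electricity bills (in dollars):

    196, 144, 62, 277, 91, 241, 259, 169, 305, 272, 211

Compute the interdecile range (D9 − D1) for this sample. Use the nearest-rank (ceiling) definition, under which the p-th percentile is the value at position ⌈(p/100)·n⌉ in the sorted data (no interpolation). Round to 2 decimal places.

186.00

Sorted: 62, 91, 144, 169, 196, 211, 241, 259, 272, 277, 305.
n = 11.
P10: rank ⌈10/100·11⌉ = 2 → 91.
P90: rank ⌈90/100·11⌉ = 10 → 277.
Difference: 277 − 91 = 186.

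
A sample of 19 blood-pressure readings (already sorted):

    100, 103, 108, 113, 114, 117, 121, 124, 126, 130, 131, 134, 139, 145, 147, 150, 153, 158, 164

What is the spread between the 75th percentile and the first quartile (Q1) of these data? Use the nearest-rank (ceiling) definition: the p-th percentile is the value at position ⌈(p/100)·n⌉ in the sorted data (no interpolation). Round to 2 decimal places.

33.00

n = 19.
P25: rank ⌈25/100·19⌉ = 5 → 114.
P75: rank ⌈75/100·19⌉ = 15 → 147.
Difference: 147 − 114 = 33.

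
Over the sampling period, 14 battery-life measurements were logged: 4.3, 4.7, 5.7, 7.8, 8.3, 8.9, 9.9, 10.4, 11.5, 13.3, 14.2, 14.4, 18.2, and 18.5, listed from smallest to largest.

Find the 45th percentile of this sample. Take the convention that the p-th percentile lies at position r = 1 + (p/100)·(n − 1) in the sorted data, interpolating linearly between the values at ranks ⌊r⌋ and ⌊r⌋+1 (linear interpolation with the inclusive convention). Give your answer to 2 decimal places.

n = 14.
r = 1 + (45/100)·(14 − 1) = 1 + 5.85 = 6.85.
Rank 6 is 8.9 and rank 7 is 9.9.
Interpolate: 8.9 + 0.85·(9.9 − 8.9) = 8.9 + 0.85·1 = 9.75.

9.75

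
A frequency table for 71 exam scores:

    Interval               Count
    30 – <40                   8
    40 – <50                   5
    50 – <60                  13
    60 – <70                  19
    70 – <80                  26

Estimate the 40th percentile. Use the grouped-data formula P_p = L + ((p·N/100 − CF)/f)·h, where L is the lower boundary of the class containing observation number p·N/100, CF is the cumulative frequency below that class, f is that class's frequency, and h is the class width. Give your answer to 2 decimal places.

N = 71; target position k = 40/100 · 71 = 28.4.
Cumulative frequencies: 8, 13, 26, 45, 71.
Observation 28.4 falls in the class 60 – <70.
L = 60, CF = 26, f = 19, h = 10.
P40 = 60 + ((28.4 − 26)/19)·10 = 60 + 1.26316 = 61.2632.

61.26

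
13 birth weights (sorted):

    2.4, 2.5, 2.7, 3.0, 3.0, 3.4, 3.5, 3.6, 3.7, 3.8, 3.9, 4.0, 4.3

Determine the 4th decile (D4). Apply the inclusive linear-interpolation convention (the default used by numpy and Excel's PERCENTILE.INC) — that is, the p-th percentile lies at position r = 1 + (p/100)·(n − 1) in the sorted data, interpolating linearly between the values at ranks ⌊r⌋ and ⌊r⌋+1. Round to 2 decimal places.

n = 13.
r = 1 + (40/100)·(13 − 1) = 1 + 4.8 = 5.8.
Rank 5 is 3.0 and rank 6 is 3.4.
Interpolate: 3.0 + 0.8·(3.4 − 3.0) = 3.0 + 0.8·0.4 = 3.32.

3.32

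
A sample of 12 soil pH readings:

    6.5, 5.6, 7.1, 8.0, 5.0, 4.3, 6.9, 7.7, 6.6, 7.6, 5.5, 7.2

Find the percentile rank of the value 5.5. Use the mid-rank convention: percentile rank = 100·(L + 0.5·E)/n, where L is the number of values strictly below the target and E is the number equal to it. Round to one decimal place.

20.8

Sorted: 4.3, 5.0, 5.5, 5.6, 6.5, 6.6, 6.9, 7.1, 7.2, 7.6, 7.7, 8.0.
Count below 5.5: L = 2; count equal: E = 1; n = 12.
Percentile rank = 100·(2 + 0.5·1)/12 = 100·2.5/12 = 20.83.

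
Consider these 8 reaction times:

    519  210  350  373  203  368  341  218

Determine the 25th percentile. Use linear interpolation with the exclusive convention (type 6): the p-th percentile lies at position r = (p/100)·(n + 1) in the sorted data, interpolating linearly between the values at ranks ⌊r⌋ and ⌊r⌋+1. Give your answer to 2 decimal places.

212.00

Sorted: 203, 210, 218, 341, 350, 368, 373, 519.
n = 8.
r = (25/100)·(8 + 1) = 2.25.
Rank 2 is 210 and rank 3 is 218.
Interpolate: 210 + 0.25·(218 − 210) = 210 + 0.25·8 = 212.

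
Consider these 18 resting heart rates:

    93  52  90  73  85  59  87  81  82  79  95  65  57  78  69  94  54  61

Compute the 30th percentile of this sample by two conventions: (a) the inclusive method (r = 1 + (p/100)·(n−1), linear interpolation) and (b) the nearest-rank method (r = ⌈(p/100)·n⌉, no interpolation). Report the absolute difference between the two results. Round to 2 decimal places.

0.40

Sorted: 52, 54, 57, 59, 61, 65, 69, 73, 78, 79, 81, 82, 85, 87, 90, 93, 94, 95.
n = 18.
(a) r = 6.1; between ranks 6 (65) and 7 (69): 65.4.
(b) the nearest-rank method: rank 6 → 65.
|65.4 − 65| = 0.4.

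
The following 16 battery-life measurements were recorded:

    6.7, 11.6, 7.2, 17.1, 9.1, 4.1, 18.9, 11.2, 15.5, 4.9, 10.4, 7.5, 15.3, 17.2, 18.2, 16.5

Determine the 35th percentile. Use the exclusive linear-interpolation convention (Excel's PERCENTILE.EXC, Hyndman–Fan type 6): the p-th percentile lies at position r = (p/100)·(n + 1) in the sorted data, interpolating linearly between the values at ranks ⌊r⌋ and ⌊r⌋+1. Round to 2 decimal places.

9.02

Sorted: 4.1, 4.9, 6.7, 7.2, 7.5, 9.1, 10.4, 11.2, 11.6, 15.3, 15.5, 16.5, 17.1, 17.2, 18.2, 18.9.
n = 16.
r = (35/100)·(16 + 1) = 5.95.
Rank 5 is 7.5 and rank 6 is 9.1.
Interpolate: 7.5 + 0.95·(9.1 − 7.5) = 7.5 + 0.95·1.6 = 9.02.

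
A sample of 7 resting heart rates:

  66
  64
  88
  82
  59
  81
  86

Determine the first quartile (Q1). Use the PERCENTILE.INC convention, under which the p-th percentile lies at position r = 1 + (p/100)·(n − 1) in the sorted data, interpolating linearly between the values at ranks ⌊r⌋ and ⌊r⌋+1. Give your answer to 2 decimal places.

65.00

Sorted: 59, 64, 66, 81, 82, 86, 88.
n = 7.
r = 1 + (25/100)·(7 − 1) = 1 + 1.5 = 2.5.
Rank 2 is 64 and rank 3 is 66.
Interpolate: 64 + 0.5·(66 − 64) = 64 + 0.5·2 = 65.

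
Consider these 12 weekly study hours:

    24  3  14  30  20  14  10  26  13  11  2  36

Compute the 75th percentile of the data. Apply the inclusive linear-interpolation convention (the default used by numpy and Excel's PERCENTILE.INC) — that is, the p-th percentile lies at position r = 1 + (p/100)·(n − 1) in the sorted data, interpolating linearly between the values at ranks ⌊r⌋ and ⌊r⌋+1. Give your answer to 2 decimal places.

Sorted: 2, 3, 10, 11, 13, 14, 14, 20, 24, 26, 30, 36.
n = 12.
r = 1 + (75/100)·(12 − 1) = 1 + 8.25 = 9.25.
Rank 9 is 24 and rank 10 is 26.
Interpolate: 24 + 0.25·(26 − 24) = 24 + 0.25·2 = 24.5.

24.50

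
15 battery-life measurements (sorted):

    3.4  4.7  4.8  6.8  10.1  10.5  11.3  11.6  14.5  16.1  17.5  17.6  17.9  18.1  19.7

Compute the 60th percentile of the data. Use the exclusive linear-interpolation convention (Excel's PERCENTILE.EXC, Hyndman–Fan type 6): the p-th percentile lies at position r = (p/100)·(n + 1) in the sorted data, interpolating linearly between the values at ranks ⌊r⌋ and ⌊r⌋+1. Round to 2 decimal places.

n = 15.
r = (60/100)·(15 + 1) = 9.6.
Rank 9 is 14.5 and rank 10 is 16.1.
Interpolate: 14.5 + 0.6·(16.1 − 14.5) = 14.5 + 0.6·1.6 = 15.46.

15.46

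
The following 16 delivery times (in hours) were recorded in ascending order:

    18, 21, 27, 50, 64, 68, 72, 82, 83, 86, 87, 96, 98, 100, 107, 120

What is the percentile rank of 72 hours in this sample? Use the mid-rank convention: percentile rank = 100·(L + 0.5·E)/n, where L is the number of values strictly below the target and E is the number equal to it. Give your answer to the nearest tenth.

Count below 72: L = 6; count equal: E = 1; n = 16.
Percentile rank = 100·(6 + 0.5·1)/16 = 100·6.5/16 = 40.62.

40.6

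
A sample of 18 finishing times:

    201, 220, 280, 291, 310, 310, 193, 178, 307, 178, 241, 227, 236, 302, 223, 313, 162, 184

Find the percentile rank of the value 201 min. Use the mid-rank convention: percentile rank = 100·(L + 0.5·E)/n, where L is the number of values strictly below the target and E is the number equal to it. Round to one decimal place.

30.6

Sorted: 162, 178, 178, 184, 193, 201, 220, 223, 227, 236, 241, 280, 291, 302, 307, 310, 310, 313.
Count below 201: L = 5; count equal: E = 1; n = 18.
Percentile rank = 100·(5 + 0.5·1)/18 = 100·5.5/18 = 30.56.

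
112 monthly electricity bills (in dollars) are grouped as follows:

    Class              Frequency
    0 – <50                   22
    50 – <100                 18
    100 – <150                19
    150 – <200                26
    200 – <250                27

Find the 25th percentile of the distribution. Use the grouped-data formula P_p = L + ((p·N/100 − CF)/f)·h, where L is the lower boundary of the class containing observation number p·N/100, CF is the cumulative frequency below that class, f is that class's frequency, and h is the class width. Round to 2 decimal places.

N = 112; target position k = 25/100 · 112 = 28.
Cumulative frequencies: 22, 40, 59, 85, 112.
Observation 28 falls in the class 50 – <100.
L = 50, CF = 22, f = 18, h = 50.
P25 = 50 + ((28 − 22)/18)·50 = 50 + 16.6667 = 66.6667.

66.67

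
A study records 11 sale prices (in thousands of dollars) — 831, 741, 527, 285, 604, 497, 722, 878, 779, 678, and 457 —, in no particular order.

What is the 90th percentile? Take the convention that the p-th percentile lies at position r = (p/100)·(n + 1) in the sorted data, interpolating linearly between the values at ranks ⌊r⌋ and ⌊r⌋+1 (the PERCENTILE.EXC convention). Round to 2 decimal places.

Sorted: 285, 457, 497, 527, 604, 678, 722, 741, 779, 831, 878.
n = 11.
r = (90/100)·(11 + 1) = 10.8.
Rank 10 is 831 and rank 11 is 878.
Interpolate: 831 + 0.8·(878 − 831) = 831 + 0.8·47 = 868.6.

868.60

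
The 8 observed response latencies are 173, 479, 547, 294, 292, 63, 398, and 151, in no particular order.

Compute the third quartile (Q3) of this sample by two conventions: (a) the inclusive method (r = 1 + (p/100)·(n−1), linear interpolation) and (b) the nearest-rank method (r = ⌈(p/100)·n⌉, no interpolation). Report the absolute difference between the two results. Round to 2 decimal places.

20.25

Sorted: 63, 151, 173, 292, 294, 398, 479, 547.
n = 8.
(a) r = 6.25; between ranks 6 (398) and 7 (479): 418.25.
(b) the nearest-rank method: rank 6 → 398.
|418.25 − 398| = 20.25.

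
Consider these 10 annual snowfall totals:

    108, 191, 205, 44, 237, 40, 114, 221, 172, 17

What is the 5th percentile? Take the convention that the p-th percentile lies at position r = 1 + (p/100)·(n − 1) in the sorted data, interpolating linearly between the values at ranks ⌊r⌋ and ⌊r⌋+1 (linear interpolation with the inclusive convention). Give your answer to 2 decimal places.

Sorted: 17, 40, 44, 108, 114, 172, 191, 205, 221, 237.
n = 10.
r = 1 + (5/100)·(10 − 1) = 1 + 0.45 = 1.45.
Rank 1 is 17 and rank 2 is 40.
Interpolate: 17 + 0.45·(40 − 17) = 17 + 0.45·23 = 27.35.

27.35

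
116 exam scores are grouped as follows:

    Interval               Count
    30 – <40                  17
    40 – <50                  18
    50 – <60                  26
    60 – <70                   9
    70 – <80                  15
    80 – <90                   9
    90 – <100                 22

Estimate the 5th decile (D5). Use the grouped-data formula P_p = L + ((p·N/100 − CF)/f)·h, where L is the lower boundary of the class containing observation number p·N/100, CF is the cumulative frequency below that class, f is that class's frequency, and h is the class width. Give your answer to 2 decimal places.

58.85

N = 116; target position k = 50/100 · 116 = 58.
Cumulative frequencies: 17, 35, 61, 70, 85, 94, 116.
Observation 58 falls in the class 50 – <60.
L = 50, CF = 35, f = 26, h = 10.
P50 = 50 + ((58 − 35)/26)·10 = 50 + 8.84615 = 58.8462.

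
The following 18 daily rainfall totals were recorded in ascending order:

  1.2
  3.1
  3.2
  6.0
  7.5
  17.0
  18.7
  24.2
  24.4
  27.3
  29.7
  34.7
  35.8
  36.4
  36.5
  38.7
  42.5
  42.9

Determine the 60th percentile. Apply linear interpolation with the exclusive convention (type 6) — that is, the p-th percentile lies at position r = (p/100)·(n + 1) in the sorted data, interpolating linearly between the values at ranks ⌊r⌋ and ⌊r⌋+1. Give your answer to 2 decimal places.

n = 18.
r = (60/100)·(18 + 1) = 11.4.
Rank 11 is 29.7 and rank 12 is 34.7.
Interpolate: 29.7 + 0.4·(34.7 − 29.7) = 29.7 + 0.4·5 = 31.7.

31.70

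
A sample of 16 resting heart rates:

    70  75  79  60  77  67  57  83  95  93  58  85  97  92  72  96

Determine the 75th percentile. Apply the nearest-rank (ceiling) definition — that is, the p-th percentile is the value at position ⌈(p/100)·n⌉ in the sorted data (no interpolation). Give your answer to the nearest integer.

Sorted: 57, 58, 60, 67, 70, 72, 75, 77, 79, 83, 85, 92, 93, 95, 96, 97.
n = 16.
Position = ⌈75/100 · 16⌉ = ⌈12⌉ = 12.
The value at rank 12 is 92.

92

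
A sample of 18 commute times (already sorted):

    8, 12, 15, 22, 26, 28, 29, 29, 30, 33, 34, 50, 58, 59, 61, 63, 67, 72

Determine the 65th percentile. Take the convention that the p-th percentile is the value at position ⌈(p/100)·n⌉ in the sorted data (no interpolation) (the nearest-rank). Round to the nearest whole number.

n = 18.
Position = ⌈65/100 · 18⌉ = ⌈11.7⌉ = 12.
The value at rank 12 is 50.

50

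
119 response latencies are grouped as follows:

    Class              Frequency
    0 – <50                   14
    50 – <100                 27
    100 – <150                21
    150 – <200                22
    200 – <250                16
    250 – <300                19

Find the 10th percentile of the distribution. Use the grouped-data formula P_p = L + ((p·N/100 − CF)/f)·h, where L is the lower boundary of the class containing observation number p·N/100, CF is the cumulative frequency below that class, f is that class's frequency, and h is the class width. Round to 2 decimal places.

N = 119; target position k = 10/100 · 119 = 11.9.
Cumulative frequencies: 14, 41, 62, 84, 100, 119.
Observation 11.9 falls in the class 0 – <50.
L = 0, CF = 0, f = 14, h = 50.
P10 = 0 + ((11.9 − 0)/14)·50 = 0 + 42.5 = 42.5.

42.50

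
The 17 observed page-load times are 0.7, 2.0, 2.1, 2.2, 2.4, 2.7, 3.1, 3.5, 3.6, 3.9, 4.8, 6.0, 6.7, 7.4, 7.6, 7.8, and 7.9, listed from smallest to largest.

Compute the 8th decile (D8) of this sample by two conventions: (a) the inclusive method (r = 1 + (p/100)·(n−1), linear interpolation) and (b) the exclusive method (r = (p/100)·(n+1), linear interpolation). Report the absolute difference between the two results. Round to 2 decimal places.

0.22

n = 17.
(a) r = 13.8; between ranks 13 (6.7) and 14 (7.4): 7.26.
(b) r = 14.4; between ranks 14 (7.4) and 15 (7.6): 7.48.
|7.26 − 7.48| = 0.22.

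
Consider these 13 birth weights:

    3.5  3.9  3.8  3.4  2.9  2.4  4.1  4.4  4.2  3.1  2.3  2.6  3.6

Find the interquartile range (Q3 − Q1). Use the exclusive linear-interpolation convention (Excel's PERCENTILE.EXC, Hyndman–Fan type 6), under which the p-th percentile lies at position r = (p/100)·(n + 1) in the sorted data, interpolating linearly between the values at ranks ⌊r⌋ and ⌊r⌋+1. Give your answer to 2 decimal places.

1.25

Sorted: 2.3, 2.4, 2.6, 2.9, 3.1, 3.4, 3.5, 3.6, 3.8, 3.9, 4.1, 4.2, 4.4.
n = 13.
P25: r = 3.5; ranks 3–4 are 2.6, 2.9; interpolating gives 2.75.
P75: r = 10.5; ranks 10–11 are 3.9, 4.1; interpolating gives 4.
Difference: 4 − 2.75 = 1.25.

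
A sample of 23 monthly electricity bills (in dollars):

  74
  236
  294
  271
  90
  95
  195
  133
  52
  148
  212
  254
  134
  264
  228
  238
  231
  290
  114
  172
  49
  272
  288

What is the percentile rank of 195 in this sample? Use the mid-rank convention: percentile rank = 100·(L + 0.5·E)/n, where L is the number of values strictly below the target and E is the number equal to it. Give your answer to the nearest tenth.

45.7

Sorted: 49, 52, 74, 90, 95, 114, 133, 134, 148, 172, 195, 212, 228, 231, 236, 238, 254, 264, 271, 272, 288, 290, 294.
Count below 195: L = 10; count equal: E = 1; n = 23.
Percentile rank = 100·(10 + 0.5·1)/23 = 100·10.5/23 = 45.65.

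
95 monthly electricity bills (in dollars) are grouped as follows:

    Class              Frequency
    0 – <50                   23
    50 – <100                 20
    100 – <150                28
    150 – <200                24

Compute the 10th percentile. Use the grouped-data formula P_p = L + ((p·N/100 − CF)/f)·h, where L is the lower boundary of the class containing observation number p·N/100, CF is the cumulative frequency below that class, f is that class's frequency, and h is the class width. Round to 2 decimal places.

20.65

N = 95; target position k = 10/100 · 95 = 9.5.
Cumulative frequencies: 23, 43, 71, 95.
Observation 9.5 falls in the class 0 – <50.
L = 0, CF = 0, f = 23, h = 50.
P10 = 0 + ((9.5 − 0)/23)·50 = 0 + 20.6522 = 20.6522.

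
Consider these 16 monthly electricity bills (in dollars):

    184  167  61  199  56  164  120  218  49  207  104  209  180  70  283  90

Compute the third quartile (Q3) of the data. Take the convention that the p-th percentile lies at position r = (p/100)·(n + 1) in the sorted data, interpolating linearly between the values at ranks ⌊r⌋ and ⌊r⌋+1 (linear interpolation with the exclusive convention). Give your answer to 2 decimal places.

205.00

Sorted: 49, 56, 61, 70, 90, 104, 120, 164, 167, 180, 184, 199, 207, 209, 218, 283.
n = 16.
r = (75/100)·(16 + 1) = 12.75.
Rank 12 is 199 and rank 13 is 207.
Interpolate: 199 + 0.75·(207 − 199) = 199 + 0.75·8 = 205.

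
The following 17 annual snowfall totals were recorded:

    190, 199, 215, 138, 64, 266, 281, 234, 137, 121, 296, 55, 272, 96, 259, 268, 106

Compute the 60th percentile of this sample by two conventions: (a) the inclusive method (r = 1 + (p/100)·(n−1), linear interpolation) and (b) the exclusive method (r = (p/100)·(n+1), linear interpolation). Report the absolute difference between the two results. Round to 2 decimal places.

Sorted: 55, 64, 96, 106, 121, 137, 138, 190, 199, 215, 234, 259, 266, 268, 272, 281, 296.
n = 17.
(a) r = 10.6; between ranks 10 (215) and 11 (234): 226.4.
(b) r = 10.8; between ranks 10 (215) and 11 (234): 230.2.
|226.4 − 230.2| = 3.8.

3.80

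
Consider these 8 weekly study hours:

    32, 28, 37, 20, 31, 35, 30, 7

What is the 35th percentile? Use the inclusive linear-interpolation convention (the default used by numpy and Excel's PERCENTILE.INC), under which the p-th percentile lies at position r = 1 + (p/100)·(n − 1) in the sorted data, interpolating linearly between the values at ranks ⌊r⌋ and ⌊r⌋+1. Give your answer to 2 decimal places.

Sorted: 7, 20, 28, 30, 31, 32, 35, 37.
n = 8.
r = 1 + (35/100)·(8 − 1) = 1 + 2.45 = 3.45.
Rank 3 is 28 and rank 4 is 30.
Interpolate: 28 + 0.45·(30 − 28) = 28 + 0.45·2 = 28.9.

28.90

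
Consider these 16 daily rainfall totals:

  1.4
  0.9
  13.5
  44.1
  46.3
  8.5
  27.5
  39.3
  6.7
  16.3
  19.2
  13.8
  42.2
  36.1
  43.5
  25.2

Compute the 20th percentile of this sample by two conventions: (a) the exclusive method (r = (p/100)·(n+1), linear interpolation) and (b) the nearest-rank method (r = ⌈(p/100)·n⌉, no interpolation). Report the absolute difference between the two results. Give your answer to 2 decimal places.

Sorted: 0.9, 1.4, 6.7, 8.5, 13.5, 13.8, 16.3, 19.2, 25.2, 27.5, 36.1, 39.3, 42.2, 43.5, 44.1, 46.3.
n = 16.
(a) r = 3.4; between ranks 3 (6.7) and 4 (8.5): 7.42.
(b) the nearest-rank method: rank 4 → 8.5.
|7.42 − 8.5| = 1.08.

1.08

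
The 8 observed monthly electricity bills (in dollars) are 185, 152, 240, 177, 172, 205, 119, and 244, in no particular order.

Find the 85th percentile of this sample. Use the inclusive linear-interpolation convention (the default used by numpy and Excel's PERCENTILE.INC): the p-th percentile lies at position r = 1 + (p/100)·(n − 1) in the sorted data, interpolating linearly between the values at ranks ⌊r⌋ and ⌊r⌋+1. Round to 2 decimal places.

238.25

Sorted: 119, 152, 172, 177, 185, 205, 240, 244.
n = 8.
r = 1 + (85/100)·(8 − 1) = 1 + 5.95 = 6.95.
Rank 6 is 205 and rank 7 is 240.
Interpolate: 205 + 0.95·(240 − 205) = 205 + 0.95·35 = 238.25.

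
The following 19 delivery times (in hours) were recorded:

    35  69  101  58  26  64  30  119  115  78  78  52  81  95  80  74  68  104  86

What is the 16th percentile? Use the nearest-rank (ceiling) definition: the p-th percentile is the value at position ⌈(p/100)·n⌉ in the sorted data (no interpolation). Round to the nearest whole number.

Sorted: 26, 30, 35, 52, 58, 64, 68, 69, 74, 78, 78, 80, 81, 86, 95, 101, 104, 115, 119.
n = 19.
Position = ⌈16/100 · 19⌉ = ⌈3.04⌉ = 4.
The value at rank 4 is 52.

52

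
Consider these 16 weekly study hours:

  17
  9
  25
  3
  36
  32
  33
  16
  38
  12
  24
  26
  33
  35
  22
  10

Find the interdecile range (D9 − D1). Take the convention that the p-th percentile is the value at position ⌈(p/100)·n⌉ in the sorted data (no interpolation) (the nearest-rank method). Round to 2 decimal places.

27.00

Sorted: 3, 9, 10, 12, 16, 17, 22, 24, 25, 26, 32, 33, 33, 35, 36, 38.
n = 16.
P10: rank ⌈10/100·16⌉ = 2 → 9.
P90: rank ⌈90/100·16⌉ = 15 → 36.
Difference: 36 − 9 = 27.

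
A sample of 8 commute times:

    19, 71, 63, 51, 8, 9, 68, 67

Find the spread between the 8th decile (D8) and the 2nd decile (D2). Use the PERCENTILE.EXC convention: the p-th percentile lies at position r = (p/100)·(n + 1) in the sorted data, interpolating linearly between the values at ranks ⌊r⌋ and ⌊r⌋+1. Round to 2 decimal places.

59.80

Sorted: 8, 9, 19, 51, 63, 67, 68, 71.
n = 8.
P20: r = 1.8; ranks 1–2 are 8, 9; interpolating gives 8.8.
P80: r = 7.2; ranks 7–8 are 68, 71; interpolating gives 68.6.
Difference: 68.6 − 8.8 = 59.8.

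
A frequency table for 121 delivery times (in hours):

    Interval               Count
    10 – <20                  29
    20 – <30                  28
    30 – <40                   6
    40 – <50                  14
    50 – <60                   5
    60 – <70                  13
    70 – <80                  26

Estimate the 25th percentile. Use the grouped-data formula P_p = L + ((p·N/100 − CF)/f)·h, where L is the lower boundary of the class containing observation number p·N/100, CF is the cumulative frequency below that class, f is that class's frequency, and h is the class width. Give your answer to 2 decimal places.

N = 121; target position k = 25/100 · 121 = 30.25.
Cumulative frequencies: 29, 57, 63, 77, 82, 95, 121.
Observation 30.25 falls in the class 20 – <30.
L = 20, CF = 29, f = 28, h = 10.
P25 = 20 + ((30.25 − 29)/28)·10 = 20 + 0.446429 = 20.4464.

20.45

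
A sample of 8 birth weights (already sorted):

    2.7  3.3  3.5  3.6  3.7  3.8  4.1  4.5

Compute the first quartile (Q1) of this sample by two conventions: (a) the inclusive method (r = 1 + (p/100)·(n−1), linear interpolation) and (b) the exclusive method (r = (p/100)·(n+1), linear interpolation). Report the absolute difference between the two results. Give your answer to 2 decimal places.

0.10

n = 8.
(a) r = 2.75; between ranks 2 (3.3) and 3 (3.5): 3.45.
(b) r = 2.25; between ranks 2 (3.3) and 3 (3.5): 3.35.
|3.45 − 3.35| = 0.1.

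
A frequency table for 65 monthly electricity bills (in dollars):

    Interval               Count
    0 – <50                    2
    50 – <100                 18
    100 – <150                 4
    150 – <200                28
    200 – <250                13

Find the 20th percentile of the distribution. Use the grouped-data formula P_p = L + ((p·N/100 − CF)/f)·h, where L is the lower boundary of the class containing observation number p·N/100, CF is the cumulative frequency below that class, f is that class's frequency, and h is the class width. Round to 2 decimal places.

N = 65; target position k = 20/100 · 65 = 13.
Cumulative frequencies: 2, 20, 24, 52, 65.
Observation 13 falls in the class 50 – <100.
L = 50, CF = 2, f = 18, h = 50.
P20 = 50 + ((13 − 2)/18)·50 = 50 + 30.5556 = 80.5556.

80.56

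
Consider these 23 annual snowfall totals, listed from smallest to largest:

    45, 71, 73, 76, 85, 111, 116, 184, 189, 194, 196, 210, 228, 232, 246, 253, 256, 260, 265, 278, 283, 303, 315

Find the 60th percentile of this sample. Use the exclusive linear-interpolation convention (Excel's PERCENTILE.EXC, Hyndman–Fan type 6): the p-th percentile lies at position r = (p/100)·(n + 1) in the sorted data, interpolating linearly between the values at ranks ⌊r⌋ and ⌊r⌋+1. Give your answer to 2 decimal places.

237.60

n = 23.
r = (60/100)·(23 + 1) = 14.4.
Rank 14 is 232 and rank 15 is 246.
Interpolate: 232 + 0.4·(246 − 232) = 232 + 0.4·14 = 237.6.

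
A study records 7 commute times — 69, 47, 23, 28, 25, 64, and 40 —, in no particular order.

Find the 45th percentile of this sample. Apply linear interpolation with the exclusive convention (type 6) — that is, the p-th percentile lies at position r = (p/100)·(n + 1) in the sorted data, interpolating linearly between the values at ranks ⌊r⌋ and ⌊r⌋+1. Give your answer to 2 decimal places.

35.20

Sorted: 23, 25, 28, 40, 47, 64, 69.
n = 7.
r = (45/100)·(7 + 1) = 3.6.
Rank 3 is 28 and rank 4 is 40.
Interpolate: 28 + 0.6·(40 − 28) = 28 + 0.6·12 = 35.2.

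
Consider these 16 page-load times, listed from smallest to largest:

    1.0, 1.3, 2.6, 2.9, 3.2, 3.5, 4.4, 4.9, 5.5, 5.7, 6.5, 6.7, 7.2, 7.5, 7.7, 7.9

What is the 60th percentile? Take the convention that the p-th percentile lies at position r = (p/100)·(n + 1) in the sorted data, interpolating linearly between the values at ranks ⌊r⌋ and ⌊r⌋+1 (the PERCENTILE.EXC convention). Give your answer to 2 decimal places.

n = 16.
r = (60/100)·(16 + 1) = 10.2.
Rank 10 is 5.7 and rank 11 is 6.5.
Interpolate: 5.7 + 0.2·(6.5 − 5.7) = 5.7 + 0.2·0.8 = 5.86.

5.86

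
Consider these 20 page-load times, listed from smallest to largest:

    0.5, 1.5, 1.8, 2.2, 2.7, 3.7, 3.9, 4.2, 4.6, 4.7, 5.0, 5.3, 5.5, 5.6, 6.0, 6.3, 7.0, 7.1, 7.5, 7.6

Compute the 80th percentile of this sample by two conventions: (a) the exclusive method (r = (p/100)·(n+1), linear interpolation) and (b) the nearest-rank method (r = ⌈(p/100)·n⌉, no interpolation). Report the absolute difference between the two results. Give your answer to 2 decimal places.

0.56

n = 20.
(a) r = 16.8; between ranks 16 (6.3) and 17 (7.0): 6.86.
(b) the nearest-rank method: rank 16 → 6.3.
|6.86 − 6.3| = 0.56.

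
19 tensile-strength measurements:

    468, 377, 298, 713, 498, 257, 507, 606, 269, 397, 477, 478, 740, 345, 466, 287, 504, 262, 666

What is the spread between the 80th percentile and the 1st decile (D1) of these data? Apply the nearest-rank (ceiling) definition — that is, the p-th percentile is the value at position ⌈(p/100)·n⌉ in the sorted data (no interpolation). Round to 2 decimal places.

344.00

Sorted: 257, 262, 269, 287, 298, 345, 377, 397, 466, 468, 477, 478, 498, 504, 507, 606, 666, 713, 740.
n = 19.
P10: rank ⌈10/100·19⌉ = 2 → 262.
P80: rank ⌈80/100·19⌉ = 16 → 606.
Difference: 606 − 262 = 344.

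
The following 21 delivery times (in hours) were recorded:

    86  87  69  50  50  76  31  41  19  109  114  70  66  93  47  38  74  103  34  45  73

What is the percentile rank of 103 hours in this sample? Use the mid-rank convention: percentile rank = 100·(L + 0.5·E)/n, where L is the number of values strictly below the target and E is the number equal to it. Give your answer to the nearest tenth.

88.1

Sorted: 19, 31, 34, 38, 41, 45, 47, 50, 50, 66, 69, 70, 73, 74, 76, 86, 87, 93, 103, 109, 114.
Count below 103: L = 18; count equal: E = 1; n = 21.
Percentile rank = 100·(18 + 0.5·1)/21 = 100·18.5/21 = 88.1.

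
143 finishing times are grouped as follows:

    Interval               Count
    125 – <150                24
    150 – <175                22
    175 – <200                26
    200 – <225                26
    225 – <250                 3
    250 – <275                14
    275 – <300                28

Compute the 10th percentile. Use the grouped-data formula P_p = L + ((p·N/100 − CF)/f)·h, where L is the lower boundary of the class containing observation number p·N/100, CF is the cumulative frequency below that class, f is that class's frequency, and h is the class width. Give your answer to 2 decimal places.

N = 143; target position k = 10/100 · 143 = 14.3.
Cumulative frequencies: 24, 46, 72, 98, 101, 115, 143.
Observation 14.3 falls in the class 125 – <150.
L = 125, CF = 0, f = 24, h = 25.
P10 = 125 + ((14.3 − 0)/24)·25 = 125 + 14.8958 = 139.896.

139.90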